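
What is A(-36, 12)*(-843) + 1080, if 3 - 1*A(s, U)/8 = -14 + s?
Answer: -356352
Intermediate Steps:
A(s, U) = 136 - 8*s (A(s, U) = 24 - 8*(-14 + s) = 24 + (112 - 8*s) = 136 - 8*s)
A(-36, 12)*(-843) + 1080 = (136 - 8*(-36))*(-843) + 1080 = (136 + 288)*(-843) + 1080 = 424*(-843) + 1080 = -357432 + 1080 = -356352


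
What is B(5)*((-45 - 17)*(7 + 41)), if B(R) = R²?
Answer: -74400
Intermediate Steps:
B(5)*((-45 - 17)*(7 + 41)) = 5²*((-45 - 17)*(7 + 41)) = 25*(-62*48) = 25*(-2976) = -74400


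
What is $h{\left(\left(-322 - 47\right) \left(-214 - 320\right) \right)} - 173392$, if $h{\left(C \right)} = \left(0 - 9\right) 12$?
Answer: $-173500$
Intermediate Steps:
$h{\left(C \right)} = -108$ ($h{\left(C \right)} = \left(-9\right) 12 = -108$)
$h{\left(\left(-322 - 47\right) \left(-214 - 320\right) \right)} - 173392 = -108 - 173392 = -173500$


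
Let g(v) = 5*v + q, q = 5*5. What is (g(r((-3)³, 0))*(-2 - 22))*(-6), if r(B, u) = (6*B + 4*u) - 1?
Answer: -113760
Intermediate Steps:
q = 25
r(B, u) = -1 + 4*u + 6*B (r(B, u) = (4*u + 6*B) - 1 = -1 + 4*u + 6*B)
g(v) = 25 + 5*v (g(v) = 5*v + 25 = 25 + 5*v)
(g(r((-3)³, 0))*(-2 - 22))*(-6) = ((25 + 5*(-1 + 4*0 + 6*(-3)³))*(-2 - 22))*(-6) = ((25 + 5*(-1 + 0 + 6*(-27)))*(-24))*(-6) = ((25 + 5*(-1 + 0 - 162))*(-24))*(-6) = ((25 + 5*(-163))*(-24))*(-6) = ((25 - 815)*(-24))*(-6) = -790*(-24)*(-6) = 18960*(-6) = -113760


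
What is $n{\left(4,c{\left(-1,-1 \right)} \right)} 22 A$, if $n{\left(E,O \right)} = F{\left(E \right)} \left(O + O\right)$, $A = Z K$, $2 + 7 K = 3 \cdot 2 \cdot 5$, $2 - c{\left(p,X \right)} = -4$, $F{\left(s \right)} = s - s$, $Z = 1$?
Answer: $0$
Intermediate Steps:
$F{\left(s \right)} = 0$
$c{\left(p,X \right)} = 6$ ($c{\left(p,X \right)} = 2 - -4 = 2 + 4 = 6$)
$K = 4$ ($K = - \frac{2}{7} + \frac{3 \cdot 2 \cdot 5}{7} = - \frac{2}{7} + \frac{6 \cdot 5}{7} = - \frac{2}{7} + \frac{1}{7} \cdot 30 = - \frac{2}{7} + \frac{30}{7} = 4$)
$A = 4$ ($A = 1 \cdot 4 = 4$)
$n{\left(E,O \right)} = 0$ ($n{\left(E,O \right)} = 0 \left(O + O\right) = 0 \cdot 2 O = 0$)
$n{\left(4,c{\left(-1,-1 \right)} \right)} 22 A = 0 \cdot 22 \cdot 4 = 0 \cdot 4 = 0$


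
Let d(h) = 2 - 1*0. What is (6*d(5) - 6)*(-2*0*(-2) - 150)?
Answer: -900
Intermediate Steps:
d(h) = 2 (d(h) = 2 + 0 = 2)
(6*d(5) - 6)*(-2*0*(-2) - 150) = (6*2 - 6)*(-2*0*(-2) - 150) = (12 - 6)*(0*(-2) - 150) = 6*(0 - 150) = 6*(-150) = -900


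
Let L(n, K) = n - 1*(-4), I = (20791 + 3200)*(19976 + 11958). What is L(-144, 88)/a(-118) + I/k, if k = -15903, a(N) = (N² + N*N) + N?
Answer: -708158271268/14699673 ≈ -48175.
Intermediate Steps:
a(N) = N + 2*N² (a(N) = (N² + N²) + N = 2*N² + N = N + 2*N²)
I = 766128594 (I = 23991*31934 = 766128594)
L(n, K) = 4 + n (L(n, K) = n + 4 = 4 + n)
L(-144, 88)/a(-118) + I/k = (4 - 144)/((-118*(1 + 2*(-118)))) + 766128594/(-15903) = -140*(-1/(118*(1 - 236))) + 766128594*(-1/15903) = -140/((-118*(-235))) - 255376198/5301 = -140/27730 - 255376198/5301 = -140*1/27730 - 255376198/5301 = -14/2773 - 255376198/5301 = -708158271268/14699673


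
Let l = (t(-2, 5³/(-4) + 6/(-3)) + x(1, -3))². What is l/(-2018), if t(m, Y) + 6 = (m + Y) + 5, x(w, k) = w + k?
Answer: -23409/32288 ≈ -0.72501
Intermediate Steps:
x(w, k) = k + w
t(m, Y) = -1 + Y + m (t(m, Y) = -6 + ((m + Y) + 5) = -6 + ((Y + m) + 5) = -6 + (5 + Y + m) = -1 + Y + m)
l = 23409/16 (l = ((-1 + (5³/(-4) + 6/(-3)) - 2) + (-3 + 1))² = ((-1 + (125*(-¼) + 6*(-⅓)) - 2) - 2)² = ((-1 + (-125/4 - 2) - 2) - 2)² = ((-1 - 133/4 - 2) - 2)² = (-145/4 - 2)² = (-153/4)² = 23409/16 ≈ 1463.1)
l/(-2018) = (23409/16)/(-2018) = (23409/16)*(-1/2018) = -23409/32288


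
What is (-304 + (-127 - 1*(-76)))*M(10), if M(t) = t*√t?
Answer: -3550*√10 ≈ -11226.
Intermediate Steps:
M(t) = t^(3/2)
(-304 + (-127 - 1*(-76)))*M(10) = (-304 + (-127 - 1*(-76)))*10^(3/2) = (-304 + (-127 + 76))*(10*√10) = (-304 - 51)*(10*√10) = -3550*√10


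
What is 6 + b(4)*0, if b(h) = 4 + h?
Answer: 6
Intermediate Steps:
6 + b(4)*0 = 6 + (4 + 4)*0 = 6 + 8*0 = 6 + 0 = 6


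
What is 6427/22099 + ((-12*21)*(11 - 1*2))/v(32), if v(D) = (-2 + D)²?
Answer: -1231562/552475 ≈ -2.2292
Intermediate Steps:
6427/22099 + ((-12*21)*(11 - 1*2))/v(32) = 6427/22099 + ((-12*21)*(11 - 1*2))/((-2 + 32)²) = 6427*(1/22099) + (-252*(11 - 2))/(30²) = 6427/22099 - 252*9/900 = 6427/22099 - 2268*1/900 = 6427/22099 - 63/25 = -1231562/552475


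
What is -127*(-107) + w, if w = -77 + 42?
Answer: 13554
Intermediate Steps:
w = -35
-127*(-107) + w = -127*(-107) - 35 = 13589 - 35 = 13554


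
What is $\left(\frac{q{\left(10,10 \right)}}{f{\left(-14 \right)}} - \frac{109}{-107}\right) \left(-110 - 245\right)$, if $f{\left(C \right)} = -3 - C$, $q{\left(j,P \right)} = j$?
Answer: $- \frac{805495}{1177} \approx -684.36$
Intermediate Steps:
$\left(\frac{q{\left(10,10 \right)}}{f{\left(-14 \right)}} - \frac{109}{-107}\right) \left(-110 - 245\right) = \left(\frac{10}{-3 - -14} - \frac{109}{-107}\right) \left(-110 - 245\right) = \left(\frac{10}{-3 + 14} - - \frac{109}{107}\right) \left(-355\right) = \left(\frac{10}{11} + \frac{109}{107}\right) \left(-355\right) = \frac{2269}{1177} \left(-355\right) = - \frac{805495}{1177}$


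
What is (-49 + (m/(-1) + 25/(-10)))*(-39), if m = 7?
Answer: 4563/2 ≈ 2281.5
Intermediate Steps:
(-49 + (m/(-1) + 25/(-10)))*(-39) = (-49 + (7/(-1) + 25/(-10)))*(-39) = (-49 + (7*(-1) + 25*(-⅒)))*(-39) = (-49 + (-7 - 5/2))*(-39) = (-49 - 19/2)*(-39) = -117/2*(-39) = 4563/2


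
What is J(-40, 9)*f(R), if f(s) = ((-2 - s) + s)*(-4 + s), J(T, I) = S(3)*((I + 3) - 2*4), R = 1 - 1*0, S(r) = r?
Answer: 72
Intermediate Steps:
R = 1 (R = 1 + 0 = 1)
J(T, I) = -15 + 3*I (J(T, I) = 3*((I + 3) - 2*4) = 3*((3 + I) - 8) = 3*(-5 + I) = -15 + 3*I)
f(s) = 8 - 2*s (f(s) = -2*(-4 + s) = 8 - 2*s)
J(-40, 9)*f(R) = (-15 + 3*9)*(8 - 2*1) = (-15 + 27)*(8 - 2) = 12*6 = 72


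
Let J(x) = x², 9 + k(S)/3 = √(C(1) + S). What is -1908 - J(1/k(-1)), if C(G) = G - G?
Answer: -28866152/15129 - I/3362 ≈ -1908.0 - 0.00029744*I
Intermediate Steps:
C(G) = 0
k(S) = -27 + 3*√S (k(S) = -27 + 3*√(0 + S) = -27 + 3*√S)
-1908 - J(1/k(-1)) = -1908 - (1/(-27 + 3*√(-1)))² = -1908 - (1/(-27 + 3*I))² = -1908 - ((-27 - 3*I)/738)² = -1908 - (-27 - 3*I)²/544644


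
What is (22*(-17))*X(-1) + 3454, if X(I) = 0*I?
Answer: 3454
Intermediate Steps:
X(I) = 0
(22*(-17))*X(-1) + 3454 = (22*(-17))*0 + 3454 = -374*0 + 3454 = 0 + 3454 = 3454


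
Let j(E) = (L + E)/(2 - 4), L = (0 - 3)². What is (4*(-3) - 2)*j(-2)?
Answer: 49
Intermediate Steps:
L = 9 (L = (-3)² = 9)
j(E) = -9/2 - E/2 (j(E) = (9 + E)/(2 - 4) = (9 + E)/(-2) = (9 + E)*(-½) = -9/2 - E/2)
(4*(-3) - 2)*j(-2) = (4*(-3) - 2)*(-9/2 - ½*(-2)) = (-12 - 2)*(-9/2 + 1) = -14*(-7/2) = 49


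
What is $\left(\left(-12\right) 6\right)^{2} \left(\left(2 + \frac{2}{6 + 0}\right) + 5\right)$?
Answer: $38016$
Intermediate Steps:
$\left(\left(-12\right) 6\right)^{2} \left(\left(2 + \frac{2}{6 + 0}\right) + 5\right) = \left(-72\right)^{2} \left(\left(2 + \frac{2}{6}\right) + 5\right) = 5184 \left(\left(2 + 2 \cdot \frac{1}{6}\right) + 5\right) = 5184 \left(\left(2 + \frac{1}{3}\right) + 5\right) = 5184 \left(\frac{7}{3} + 5\right) = 5184 \cdot \frac{22}{3} = 38016$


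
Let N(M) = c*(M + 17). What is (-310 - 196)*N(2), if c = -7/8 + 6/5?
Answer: -62491/20 ≈ -3124.6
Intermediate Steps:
c = 13/40 (c = -7*⅛ + 6*(⅕) = -7/8 + 6/5 = 13/40 ≈ 0.32500)
N(M) = 221/40 + 13*M/40 (N(M) = 13*(M + 17)/40 = 13*(17 + M)/40 = 221/40 + 13*M/40)
(-310 - 196)*N(2) = (-310 - 196)*(221/40 + (13/40)*2) = -506*(221/40 + 13/20) = -506*247/40 = -62491/20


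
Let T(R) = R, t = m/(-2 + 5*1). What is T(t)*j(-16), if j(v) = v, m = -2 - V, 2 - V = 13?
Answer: -48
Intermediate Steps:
V = -11 (V = 2 - 1*13 = 2 - 13 = -11)
m = 9 (m = -2 - 1*(-11) = -2 + 11 = 9)
t = 3 (t = 9/(-2 + 5*1) = 9/(-2 + 5) = 9/3 = 9*(1/3) = 3)
T(t)*j(-16) = 3*(-16) = -48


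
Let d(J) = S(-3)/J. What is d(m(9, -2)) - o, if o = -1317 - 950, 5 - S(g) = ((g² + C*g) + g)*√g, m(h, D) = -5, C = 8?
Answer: 2266 - 18*I*√3/5 ≈ 2266.0 - 6.2354*I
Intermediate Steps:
S(g) = 5 - √g*(g² + 9*g) (S(g) = 5 - ((g² + 8*g) + g)*√g = 5 - (g² + 9*g)*√g = 5 - √g*(g² + 9*g))
o = -2267
d(J) = (5 + 18*I*√3)/J (d(J) = (5 - (-3)^(5/2) - (-27)*I*√3)/J = (5 - 9*I*√3 - (-27)*I*√3)/J = (5 - 9*I*√3 + 27*I*√3)/J = (5 + 18*I*√3)/J)
d(m(9, -2)) - o = (5 + 18*I*√3)/(-5) - 1*(-2267) = -(5 + 18*I*√3)/5 + 2267 = (-1 - 18*I*√3/5) + 2267 = 2266 - 18*I*√3/5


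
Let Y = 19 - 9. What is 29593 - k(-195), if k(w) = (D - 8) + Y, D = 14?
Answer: 29577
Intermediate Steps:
Y = 10
k(w) = 16 (k(w) = (14 - 8) + 10 = 6 + 10 = 16)
29593 - k(-195) = 29593 - 1*16 = 29593 - 16 = 29577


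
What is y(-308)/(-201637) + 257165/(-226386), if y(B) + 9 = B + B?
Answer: -51712487855/45647793882 ≈ -1.1329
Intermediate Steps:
y(B) = -9 + 2*B (y(B) = -9 + (B + B) = -9 + 2*B)
y(-308)/(-201637) + 257165/(-226386) = (-9 + 2*(-308))/(-201637) + 257165/(-226386) = (-9 - 616)*(-1/201637) + 257165*(-1/226386) = -625*(-1/201637) - 257165/226386 = 625/201637 - 257165/226386 = -51712487855/45647793882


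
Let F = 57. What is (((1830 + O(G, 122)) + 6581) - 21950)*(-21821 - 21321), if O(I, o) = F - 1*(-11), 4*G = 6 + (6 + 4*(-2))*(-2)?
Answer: 581165882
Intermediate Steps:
G = 5/2 (G = (6 + (6 + 4*(-2))*(-2))/4 = (6 + (6 - 8)*(-2))/4 = (6 - 2*(-2))/4 = (6 + 4)/4 = (¼)*10 = 5/2 ≈ 2.5000)
O(I, o) = 68 (O(I, o) = 57 - 1*(-11) = 57 + 11 = 68)
(((1830 + O(G, 122)) + 6581) - 21950)*(-21821 - 21321) = (((1830 + 68) + 6581) - 21950)*(-21821 - 21321) = ((1898 + 6581) - 21950)*(-43142) = (8479 - 21950)*(-43142) = -13471*(-43142) = 581165882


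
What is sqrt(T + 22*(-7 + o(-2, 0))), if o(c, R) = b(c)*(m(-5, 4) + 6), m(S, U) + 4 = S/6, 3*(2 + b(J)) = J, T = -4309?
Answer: I*sqrt(40783)/3 ≈ 67.316*I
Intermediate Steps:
b(J) = -2 + J/3
m(S, U) = -4 + S/6
o(c, R) = -7/3 + 7*c/18 (o(c, R) = (-2 + c/3)*((-4 + (1/6)*(-5)) + 6) = (-2 + c/3)*((-4 - 5/6) + 6) = (-2 + c/3)*(-29/6 + 6) = (-2 + c/3)*(7/6) = -7/3 + 7*c/18)
sqrt(T + 22*(-7 + o(-2, 0))) = sqrt(-4309 + 22*(-7 + (-7/3 + (7/18)*(-2)))) = sqrt(-4309 + 22*(-7 + (-7/3 - 7/9))) = sqrt(-4309 + 22*(-7 - 28/9)) = sqrt(-4309 + 22*(-91/9)) = sqrt(-4309 - 2002/9) = sqrt(-40783/9) = I*sqrt(40783)/3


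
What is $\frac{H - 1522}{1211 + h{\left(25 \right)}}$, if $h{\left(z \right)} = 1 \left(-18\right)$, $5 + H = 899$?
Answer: $- \frac{628}{1193} \approx -0.5264$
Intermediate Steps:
$H = 894$ ($H = -5 + 899 = 894$)
$h{\left(z \right)} = -18$
$\frac{H - 1522}{1211 + h{\left(25 \right)}} = \frac{894 - 1522}{1211 - 18} = - \frac{628}{1193}$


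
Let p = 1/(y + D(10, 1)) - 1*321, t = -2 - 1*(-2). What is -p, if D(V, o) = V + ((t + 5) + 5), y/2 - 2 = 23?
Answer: 22469/70 ≈ 320.99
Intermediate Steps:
y = 50 (y = 4 + 2*23 = 4 + 46 = 50)
t = 0 (t = -2 + 2 = 0)
D(V, o) = 10 + V (D(V, o) = V + ((0 + 5) + 5) = V + (5 + 5) = V + 10 = 10 + V)
p = -22469/70 (p = 1/(50 + (10 + 10)) - 1*321 = 1/(50 + 20) - 321 = 1/70 - 321 = -22469/70 ≈ -320.99)
-p = -1*(-22469/70) = 22469/70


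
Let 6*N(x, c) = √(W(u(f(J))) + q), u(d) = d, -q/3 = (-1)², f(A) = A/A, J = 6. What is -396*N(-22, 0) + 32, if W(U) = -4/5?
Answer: 32 - 66*I*√95/5 ≈ 32.0 - 128.66*I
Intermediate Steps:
f(A) = 1
q = -3 (q = -3*(-1)² = -3*1 = -3)
W(U) = -⅘ (W(U) = -4*⅕ = -⅘)
N(x, c) = I*√95/30 (N(x, c) = √(-⅘ - 3)/6 = √(-19/5)/6 = (I*√95/5)/6 = I*√95/30)
-396*N(-22, 0) + 32 = -66*I*√95/5 + 32 = 32 - 66*I*√95/5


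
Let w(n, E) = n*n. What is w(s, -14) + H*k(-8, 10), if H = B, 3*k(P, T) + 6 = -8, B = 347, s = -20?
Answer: -3658/3 ≈ -1219.3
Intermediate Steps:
k(P, T) = -14/3 (k(P, T) = -2 + (⅓)*(-8) = -2 - 8/3 = -14/3)
w(n, E) = n²
H = 347
w(s, -14) + H*k(-8, 10) = (-20)² + 347*(-14/3) = 400 - 4858/3 = -3658/3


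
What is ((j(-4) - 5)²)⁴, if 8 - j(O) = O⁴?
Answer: 16786655174842630561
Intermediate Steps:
j(O) = 8 - O⁴
((j(-4) - 5)²)⁴ = (((8 - 1*(-4)⁴) - 5)²)⁴ = (((8 - 1*256) - 5)²)⁴ = (((8 - 256) - 5)²)⁴ = ((-248 - 5)²)⁴ = ((-253)²)⁴ = 64009⁴ = 16786655174842630561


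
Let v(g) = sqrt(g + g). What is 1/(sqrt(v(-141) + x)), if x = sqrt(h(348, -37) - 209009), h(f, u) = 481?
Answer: -I**(3/2)/sqrt(sqrt(282) + 4*sqrt(13033)) ≈ 0.032498 - 0.032498*I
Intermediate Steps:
v(g) = sqrt(2)*sqrt(g) (v(g) = sqrt(2*g) = sqrt(2)*sqrt(g))
x = 4*I*sqrt(13033) (x = sqrt(481 - 209009) = sqrt(-208528) = 4*I*sqrt(13033) ≈ 456.65*I)
1/(sqrt(v(-141) + x)) = 1/(sqrt(sqrt(2)*sqrt(-141) + 4*I*sqrt(13033))) = 1/(sqrt(sqrt(2)*(I*sqrt(141)) + 4*I*sqrt(13033))) = 1/(sqrt(I*sqrt(282) + 4*I*sqrt(13033))) = 1/sqrt(I*sqrt(282) + 4*I*sqrt(13033))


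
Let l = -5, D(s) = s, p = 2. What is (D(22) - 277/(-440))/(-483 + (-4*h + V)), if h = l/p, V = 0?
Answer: -9957/208120 ≈ -0.047843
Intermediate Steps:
h = -5/2 ≈ -2.5000
(D(22) - 277/(-440))/(-483 + (-4*h + V)) = (22 - 277/(-440))/(-483 + (-4*(-5/2) + 0)) = (22 - 277*(-1/440))/(-483 + (10 + 0)) = (22 + 277/440)/(-483 + 10) = (9957/440)/(-473) = (9957/440)*(-1/473) = -9957/208120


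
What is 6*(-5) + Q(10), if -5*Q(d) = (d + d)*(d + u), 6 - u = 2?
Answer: -86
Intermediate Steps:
u = 4 (u = 6 - 1*2 = 6 - 2 = 4)
Q(d) = -2*d*(4 + d)/5 (Q(d) = -(d + d)*(d + 4)/5 = -2*d*(4 + d)/5)
6*(-5) + Q(10) = 6*(-5) - ⅖*10*(4 + 10) = -30 - ⅖*10*14 = -30 - 56 = -86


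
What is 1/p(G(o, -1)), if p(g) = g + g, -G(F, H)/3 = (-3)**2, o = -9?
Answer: -1/54 ≈ -0.018519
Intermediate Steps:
G(F, H) = -27 (G(F, H) = -3*(-3)**2 = -3*9 = -27)
p(g) = 2*g
1/p(G(o, -1)) = 1/(2*(-27)) = 1/(-54) = -1/54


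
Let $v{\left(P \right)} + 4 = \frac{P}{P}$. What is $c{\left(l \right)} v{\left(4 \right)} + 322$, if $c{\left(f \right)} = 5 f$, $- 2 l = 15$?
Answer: $\frac{869}{2} \approx 434.5$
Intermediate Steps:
$l = - \frac{15}{2}$ ($l = \left(- \frac{1}{2}\right) 15 = - \frac{15}{2} \approx -7.5$)
$v{\left(P \right)} = -3$ ($v{\left(P \right)} = -4 + \frac{P}{P} = -4 + 1 = -3$)
$c{\left(l \right)} v{\left(4 \right)} + 322 = 5 \left(- \frac{15}{2}\right) \left(-3\right) + 322 = \left(- \frac{75}{2}\right) \left(-3\right) + 322 = \frac{225}{2} + 322 = \frac{869}{2}$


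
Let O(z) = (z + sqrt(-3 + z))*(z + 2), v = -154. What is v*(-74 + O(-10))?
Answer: -924 + 1232*I*sqrt(13) ≈ -924.0 + 4442.0*I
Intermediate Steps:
O(z) = (2 + z)*(z + sqrt(-3 + z)) (O(z) = (z + sqrt(-3 + z))*(2 + z) = (2 + z)*(z + sqrt(-3 + z)))
v*(-74 + O(-10)) = -154*(-74 + ((-10)**2 + 2*(-10) + 2*sqrt(-3 - 10) - 10*sqrt(-3 - 10))) = -154*(-74 + (100 - 20 + 2*sqrt(-13) - 10*I*sqrt(13))) = -154*(-74 + (100 - 20 + 2*(I*sqrt(13)) - 10*I*sqrt(13))) = -154*(-74 + (100 - 20 + 2*I*sqrt(13) - 10*I*sqrt(13))) = -154*(-74 + (80 - 8*I*sqrt(13))) = -154*(6 - 8*I*sqrt(13)) = -924 + 1232*I*sqrt(13)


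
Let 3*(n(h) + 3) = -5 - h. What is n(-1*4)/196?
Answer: -5/294 ≈ -0.017007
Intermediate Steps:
n(h) = -14/3 - h/3 (n(h) = -3 + (-5 - h)/3 = -3 + (-5/3 - h/3) = -14/3 - h/3)
n(-1*4)/196 = (-14/3 - (-1)*4/3)/196 = (-14/3 - 1/3*(-4))*(1/196) = (-14/3 + 4/3)*(1/196) = -10/3*1/196 = -5/294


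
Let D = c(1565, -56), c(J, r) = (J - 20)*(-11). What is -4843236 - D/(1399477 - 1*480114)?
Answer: -4452691961673/919363 ≈ -4.8432e+6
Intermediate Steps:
c(J, r) = 220 - 11*J (c(J, r) = (-20 + J)*(-11) = 220 - 11*J)
D = -16995 (D = 220 - 11*1565 = 220 - 17215 = -16995)
-4843236 - D/(1399477 - 1*480114) = -4843236 - (-16995)/(1399477 - 1*480114) = -4843236 - (-16995)/(1399477 - 480114) = -4843236 - (-16995)/919363 = -4843236 - 1*(-16995/919363) = -4843236 + 16995/919363 = -4452691961673/919363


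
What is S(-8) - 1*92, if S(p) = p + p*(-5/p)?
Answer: -105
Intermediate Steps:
S(p) = -5 + p (S(p) = p - 5 = -5 + p)
S(-8) - 1*92 = (-5 - 8) - 1*92 = -13 - 92 = -105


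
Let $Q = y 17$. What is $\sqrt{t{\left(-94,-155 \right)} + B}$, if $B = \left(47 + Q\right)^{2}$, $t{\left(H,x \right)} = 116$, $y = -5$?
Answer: $2 \sqrt{390} \approx 39.497$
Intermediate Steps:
$Q = -85$ ($Q = \left(-5\right) 17 = -85$)
$B = 1444$ ($B = \left(47 - 85\right)^{2} = \left(-38\right)^{2} = 1444$)
$\sqrt{t{\left(-94,-155 \right)} + B} = \sqrt{116 + 1444} = \sqrt{1560} = 2 \sqrt{390}$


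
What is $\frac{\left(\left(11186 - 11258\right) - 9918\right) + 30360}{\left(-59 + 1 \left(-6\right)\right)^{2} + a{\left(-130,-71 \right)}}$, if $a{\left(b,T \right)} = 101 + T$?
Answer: $\frac{4074}{851} \approx 4.7873$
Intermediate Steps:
$\frac{\left(\left(11186 - 11258\right) - 9918\right) + 30360}{\left(-59 + 1 \left(-6\right)\right)^{2} + a{\left(-130,-71 \right)}} = \frac{\left(\left(11186 - 11258\right) - 9918\right) + 30360}{\left(-59 + 1 \left(-6\right)\right)^{2} + \left(101 - 71\right)} = \frac{\left(-72 - 9918\right) + 30360}{\left(-59 - 6\right)^{2} + 30} = \frac{-9990 + 30360}{\left(-65\right)^{2} + 30} = \frac{20370}{4225 + 30} = \frac{20370}{4255} = 20370 \cdot \frac{1}{4255} = \frac{4074}{851}$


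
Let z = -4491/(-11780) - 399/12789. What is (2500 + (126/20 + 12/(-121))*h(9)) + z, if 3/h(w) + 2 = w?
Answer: 2172751762453/868056420 ≈ 2503.0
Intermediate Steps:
h(w) = 3/(-2 + w)
z = 2511199/7174020 (z = -4491*(-1/11780) - 399*1/12789 = 4491/11780 - 19/609 = 2511199/7174020 ≈ 0.35004)
(2500 + (126/20 + 12/(-121))*h(9)) + z = (2500 + (126/20 + 12/(-121))*(3/(-2 + 9))) + 2511199/7174020 = (2500 + (126*(1/20) + 12*(-1/121))*(3/7)) + 2511199/7174020 = (2500 + (63/10 - 12/121)*(3*(⅐))) + 2511199/7174020 = (2500 + (7503/1210)*(3/7)) + 2511199/7174020 = (2500 + 22509/8470) + 2511199/7174020 = 21197509/8470 + 2511199/7174020 = 2172751762453/868056420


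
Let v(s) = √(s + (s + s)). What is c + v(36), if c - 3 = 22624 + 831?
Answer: 23458 + 6*√3 ≈ 23468.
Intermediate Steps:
c = 23458 (c = 3 + (22624 + 831) = 3 + 23455 = 23458)
v(s) = √3*√s (v(s) = √(s + 2*s) = √(3*s) = √3*√s)
c + v(36) = 23458 + √3*√36 = 23458 + √3*6 = 23458 + 6*√3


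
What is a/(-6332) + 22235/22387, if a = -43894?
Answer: 561723499/70877242 ≈ 7.9253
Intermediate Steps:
a/(-6332) + 22235/22387 = -43894/(-6332) + 22235/22387 = -43894*(-1/6332) + 22235*(1/22387) = 21947/3166 + 22235/22387 = 561723499/70877242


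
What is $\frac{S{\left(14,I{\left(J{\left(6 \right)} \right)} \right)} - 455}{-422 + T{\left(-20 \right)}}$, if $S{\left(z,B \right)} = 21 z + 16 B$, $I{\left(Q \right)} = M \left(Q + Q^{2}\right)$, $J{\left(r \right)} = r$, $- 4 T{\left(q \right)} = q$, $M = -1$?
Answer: $\frac{833}{417} \approx 1.9976$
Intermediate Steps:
$T{\left(q \right)} = - \frac{q}{4}$
$I{\left(Q \right)} = - Q - Q^{2}$ ($I{\left(Q \right)} = - (Q + Q^{2}) = - Q - Q^{2}$)
$S{\left(z,B \right)} = 16 B + 21 z$
$\frac{S{\left(14,I{\left(J{\left(6 \right)} \right)} \right)} - 455}{-422 + T{\left(-20 \right)}} = \frac{\left(16 \left(\left(-1\right) 6 \left(1 + 6\right)\right) + 21 \cdot 14\right) - 455}{-422 - -5} = \frac{\left(16 \left(\left(-1\right) 6 \cdot 7\right) + 294\right) - 455}{-422 + 5} = \frac{\left(16 \left(-42\right) + 294\right) - 455}{-417} = \left(\left(-672 + 294\right) - 455\right) \left(- \frac{1}{417}\right) = \left(-378 - 455\right) \left(- \frac{1}{417}\right) = \left(-833\right) \left(- \frac{1}{417}\right) = \frac{833}{417}$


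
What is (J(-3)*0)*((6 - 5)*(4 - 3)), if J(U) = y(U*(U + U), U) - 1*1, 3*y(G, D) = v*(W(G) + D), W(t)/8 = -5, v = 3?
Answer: 0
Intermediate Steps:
W(t) = -40 (W(t) = 8*(-5) = -40)
y(G, D) = -40 + D (y(G, D) = (3*(-40 + D))/3 = (-120 + 3*D)/3 = -40 + D)
J(U) = -41 + U (J(U) = (-40 + U) - 1*1 = (-40 + U) - 1 = -41 + U)
(J(-3)*0)*((6 - 5)*(4 - 3)) = ((-41 - 3)*0)*((6 - 5)*(4 - 3)) = (-44*0)*(1*1) = 0*1 = 0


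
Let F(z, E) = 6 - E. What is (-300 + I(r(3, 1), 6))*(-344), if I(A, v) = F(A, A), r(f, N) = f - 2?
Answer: 101480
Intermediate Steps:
r(f, N) = -2 + f
I(A, v) = 6 - A
(-300 + I(r(3, 1), 6))*(-344) = (-300 + (6 - (-2 + 3)))*(-344) = (-300 + (6 - 1*1))*(-344) = (-300 + (6 - 1))*(-344) = (-300 + 5)*(-344) = -295*(-344) = 101480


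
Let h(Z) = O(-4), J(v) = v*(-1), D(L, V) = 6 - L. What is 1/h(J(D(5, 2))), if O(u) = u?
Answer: -¼ ≈ -0.25000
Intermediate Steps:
J(v) = -v
h(Z) = -4
1/h(J(D(5, 2))) = 1/(-4) = -¼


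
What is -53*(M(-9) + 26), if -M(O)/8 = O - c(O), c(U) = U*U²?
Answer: 303902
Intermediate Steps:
c(U) = U³
M(O) = -8*O + 8*O³ (M(O) = -8*(O - O³) = -8*O + 8*O³)
-53*(M(-9) + 26) = -53*(8*(-9)*(-1 + (-9)²) + 26) = -53*(8*(-9)*(-1 + 81) + 26) = -53*(8*(-9)*80 + 26) = -53*(-5760 + 26) = -53*(-5734) = 303902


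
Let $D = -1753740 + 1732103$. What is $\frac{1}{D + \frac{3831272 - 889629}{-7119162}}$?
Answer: $- \frac{7119162}{154040249837} \approx -4.6216 \cdot 10^{-5}$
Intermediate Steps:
$D = -21637$
$\frac{1}{D + \frac{3831272 - 889629}{-7119162}} = \frac{1}{-21637 + \frac{3831272 - 889629}{-7119162}} = \frac{1}{-21637 + \left(3831272 - 889629\right) \left(- \frac{1}{7119162}\right)} = \frac{1}{-21637 + 2941643 \left(- \frac{1}{7119162}\right)} = \frac{1}{-21637 - \frac{2941643}{7119162}} = \frac{1}{- \frac{154040249837}{7119162}} = - \frac{7119162}{154040249837}$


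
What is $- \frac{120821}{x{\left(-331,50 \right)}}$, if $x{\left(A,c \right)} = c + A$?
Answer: $\frac{120821}{281} \approx 429.97$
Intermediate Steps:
$x{\left(A,c \right)} = A + c$
$- \frac{120821}{x{\left(-331,50 \right)}} = - \frac{120821}{-331 + 50} = - \frac{120821}{-281} = \left(-120821\right) \left(- \frac{1}{281}\right) = \frac{120821}{281}$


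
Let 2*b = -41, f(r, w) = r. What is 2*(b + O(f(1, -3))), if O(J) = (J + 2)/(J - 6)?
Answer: -211/5 ≈ -42.200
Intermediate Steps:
b = -41/2 (b = (½)*(-41) = -41/2 ≈ -20.500)
O(J) = (2 + J)/(-6 + J)
2*(b + O(f(1, -3))) = 2*(-41/2 + (2 + 1)/(-6 + 1)) = 2*(-41/2 + 3/(-5)) = 2*(-41/2 - ⅕*3) = 2*(-41/2 - ⅗) = 2*(-211/10) = -211/5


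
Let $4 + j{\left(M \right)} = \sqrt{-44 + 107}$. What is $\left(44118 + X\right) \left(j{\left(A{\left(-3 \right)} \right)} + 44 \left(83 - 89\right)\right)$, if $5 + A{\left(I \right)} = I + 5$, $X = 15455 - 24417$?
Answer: $-9421808 + 105468 \sqrt{7} \approx -9.1428 \cdot 10^{6}$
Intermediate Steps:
$X = -8962$ ($X = 15455 - 24417 = -8962$)
$A{\left(I \right)} = I$ ($A{\left(I \right)} = -5 + \left(I + 5\right) = -5 + \left(5 + I\right) = I$)
$j{\left(M \right)} = -4 + 3 \sqrt{7}$ ($j{\left(M \right)} = -4 + \sqrt{-44 + 107} = -4 + \sqrt{63} = -4 + 3 \sqrt{7}$)
$\left(44118 + X\right) \left(j{\left(A{\left(-3 \right)} \right)} + 44 \left(83 - 89\right)\right) = \left(44118 - 8962\right) \left(\left(-4 + 3 \sqrt{7}\right) + 44 \left(83 - 89\right)\right) = 35156 \left(\left(-4 + 3 \sqrt{7}\right) + 44 \left(-6\right)\right) = 35156 \left(\left(-4 + 3 \sqrt{7}\right) - 264\right) = 35156 \left(-268 + 3 \sqrt{7}\right) = -9421808 + 105468 \sqrt{7}$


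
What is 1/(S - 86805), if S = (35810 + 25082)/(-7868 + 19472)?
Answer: -2901/251806082 ≈ -1.1521e-5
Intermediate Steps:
S = 15223/2901 (S = 60892/11604 = 60892*(1/11604) = 15223/2901 ≈ 5.2475)
1/(S - 86805) = 1/(15223/2901 - 86805) = 1/(-251806082/2901) = -2901/251806082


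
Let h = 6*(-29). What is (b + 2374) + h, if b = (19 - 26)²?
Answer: 2249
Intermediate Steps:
h = -174
b = 49 (b = (-7)² = 49)
(b + 2374) + h = (49 + 2374) - 174 = 2423 - 174 = 2249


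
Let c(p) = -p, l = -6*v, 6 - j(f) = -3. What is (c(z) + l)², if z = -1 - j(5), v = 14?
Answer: 5476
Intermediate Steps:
j(f) = 9 (j(f) = 6 - 1*(-3) = 6 + 3 = 9)
l = -84 (l = -6*14 = -84)
z = -10 (z = -1 - 1*9 = -1 - 9 = -10)
(c(z) + l)² = (-1*(-10) - 84)² = (10 - 84)² = (-74)² = 5476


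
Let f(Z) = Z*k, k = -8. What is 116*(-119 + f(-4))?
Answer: -10092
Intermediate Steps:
f(Z) = -8*Z (f(Z) = Z*(-8) = -8*Z)
116*(-119 + f(-4)) = 116*(-119 - 8*(-4)) = 116*(-119 + 32) = 116*(-87) = -10092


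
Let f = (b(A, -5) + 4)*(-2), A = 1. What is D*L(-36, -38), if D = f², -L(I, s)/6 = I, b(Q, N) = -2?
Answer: 3456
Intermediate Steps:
L(I, s) = -6*I
f = -4 (f = (-2 + 4)*(-2) = 2*(-2) = -4)
D = 16 (D = (-4)² = 16)
D*L(-36, -38) = 16*(-6*(-36)) = 16*216 = 3456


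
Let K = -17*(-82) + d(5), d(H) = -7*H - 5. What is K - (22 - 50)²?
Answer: 570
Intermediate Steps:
d(H) = -5 - 7*H
K = 1354 (K = -17*(-82) + (-5 - 7*5) = 1394 + (-5 - 35) = 1394 - 40 = 1354)
K - (22 - 50)² = 1354 - (22 - 50)² = 1354 - 1*(-28)² = 1354 - 1*784 = 1354 - 784 = 570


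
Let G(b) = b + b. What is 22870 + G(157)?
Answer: 23184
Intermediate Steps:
G(b) = 2*b
22870 + G(157) = 22870 + 2*157 = 22870 + 314 = 23184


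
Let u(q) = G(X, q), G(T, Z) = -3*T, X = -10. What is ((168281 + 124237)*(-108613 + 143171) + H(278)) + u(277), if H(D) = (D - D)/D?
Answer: 10108837074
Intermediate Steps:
H(D) = 0 (H(D) = 0/D = 0)
u(q) = 30 (u(q) = -3*(-10) = 30)
((168281 + 124237)*(-108613 + 143171) + H(278)) + u(277) = ((168281 + 124237)*(-108613 + 143171) + 0) + 30 = (292518*34558 + 0) + 30 = (10108837044 + 0) + 30 = 10108837044 + 30 = 10108837074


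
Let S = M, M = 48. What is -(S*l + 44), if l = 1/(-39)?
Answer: -556/13 ≈ -42.769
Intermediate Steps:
l = -1/39 ≈ -0.025641
S = 48
-(S*l + 44) = -(48*(-1/39) + 44) = -(-16/13 + 44) = -1*556/13 = -556/13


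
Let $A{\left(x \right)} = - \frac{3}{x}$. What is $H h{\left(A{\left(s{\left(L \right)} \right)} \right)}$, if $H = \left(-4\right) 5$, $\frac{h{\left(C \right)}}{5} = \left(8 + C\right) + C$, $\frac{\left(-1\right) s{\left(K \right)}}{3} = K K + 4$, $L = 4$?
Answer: $-810$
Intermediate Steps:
$s{\left(K \right)} = -12 - 3 K^{2}$ ($s{\left(K \right)} = - 3 \left(K K + 4\right) = - 3 \left(K^{2} + 4\right) = - 3 \left(4 + K^{2}\right) = -12 - 3 K^{2}$)
$h{\left(C \right)} = 40 + 10 C$ ($h{\left(C \right)} = 5 \left(\left(8 + C\right) + C\right) = 5 \left(8 + 2 C\right) = 40 + 10 C$)
$H = -20$
$H h{\left(A{\left(s{\left(L \right)} \right)} \right)} = - 20 \left(40 + 10 \left(- \frac{3}{-12 - 3 \cdot 4^{2}}\right)\right) = - 20 \left(40 + 10 \left(- \frac{3}{-12 - 48}\right)\right) = - 20 \left(40 + 10 \left(- \frac{3}{-60}\right)\right) = - 20 \left(40 + 10 \left(\left(-3\right) \left(- \frac{1}{60}\right)\right)\right) = - 20 \left(40 + 10 \cdot \frac{1}{20}\right) = - 20 \left(40 + \frac{1}{2}\right) = \left(-20\right) \frac{81}{2} = -810$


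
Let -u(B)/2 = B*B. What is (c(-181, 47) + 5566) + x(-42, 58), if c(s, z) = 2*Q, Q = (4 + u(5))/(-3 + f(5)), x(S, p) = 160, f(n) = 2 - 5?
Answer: 17224/3 ≈ 5741.3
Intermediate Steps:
f(n) = -3
u(B) = -2*B² (u(B) = -2*B*B = -2*B²)
Q = 23/3 (Q = (4 - 2*5²)/(-3 - 3) = (4 - 2*25)/(-6) = (4 - 50)*(-⅙) = -46*(-⅙) = 23/3 ≈ 7.6667)
c(s, z) = 46/3 (c(s, z) = 2*(23/3) = 46/3)
(c(-181, 47) + 5566) + x(-42, 58) = (46/3 + 5566) + 160 = 16744/3 + 160 = 17224/3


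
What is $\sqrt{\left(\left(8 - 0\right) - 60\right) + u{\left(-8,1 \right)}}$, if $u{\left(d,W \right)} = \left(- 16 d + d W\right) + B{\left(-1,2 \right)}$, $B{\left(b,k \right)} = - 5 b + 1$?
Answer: $\sqrt{74} \approx 8.6023$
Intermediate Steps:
$B{\left(b,k \right)} = 1 - 5 b$
$u{\left(d,W \right)} = 6 - 16 d + W d$ ($u{\left(d,W \right)} = \left(- 16 d + d W\right) + \left(1 - -5\right) = \left(- 16 d + W d\right) + \left(1 + 5\right) = \left(- 16 d + W d\right) + 6 = 6 - 16 d + W d$)
$\sqrt{\left(\left(8 - 0\right) - 60\right) + u{\left(-8,1 \right)}} = \sqrt{\left(\left(8 - 0\right) - 60\right) + \left(6 - -128 + 1 \left(-8\right)\right)} = \sqrt{\left(\left(8 + 0\right) - 60\right) + \left(6 + 128 - 8\right)} = \sqrt{\left(8 - 60\right) + 126} = \sqrt{-52 + 126} = \sqrt{74}$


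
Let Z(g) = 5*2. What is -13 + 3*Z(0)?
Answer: 17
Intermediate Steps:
Z(g) = 10
-13 + 3*Z(0) = -13 + 3*10 = -13 + 30 = 17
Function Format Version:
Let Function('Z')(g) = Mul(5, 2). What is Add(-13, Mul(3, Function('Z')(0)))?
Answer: 17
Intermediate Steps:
Function('Z')(g) = 10
Add(-13, Mul(3, Function('Z')(0))) = Add(-13, Mul(3, 10)) = Add(-13, 30) = 17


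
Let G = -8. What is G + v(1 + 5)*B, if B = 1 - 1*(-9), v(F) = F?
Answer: 52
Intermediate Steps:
B = 10 (B = 1 + 9 = 10)
G + v(1 + 5)*B = -8 + (1 + 5)*10 = -8 + 6*10 = -8 + 60 = 52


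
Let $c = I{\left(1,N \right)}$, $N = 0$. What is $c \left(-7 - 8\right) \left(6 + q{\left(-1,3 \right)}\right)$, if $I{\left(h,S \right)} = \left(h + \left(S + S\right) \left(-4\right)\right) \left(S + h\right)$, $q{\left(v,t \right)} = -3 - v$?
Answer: $-60$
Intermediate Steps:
$I{\left(h,S \right)} = \left(S + h\right) \left(h - 8 S\right)$ ($I{\left(h,S \right)} = \left(h + 2 S \left(-4\right)\right) \left(S + h\right) = \left(h - 8 S\right) \left(S + h\right) = \left(S + h\right) \left(h - 8 S\right)$)
$c = 1$ ($c = 1^{2} - 8 \cdot 0^{2} - 0 \cdot 1 = 1 - 0 + 0 = 1 + 0 + 0 = 1$)
$c \left(-7 - 8\right) \left(6 + q{\left(-1,3 \right)}\right) = 1 \left(-7 - 8\right) \left(6 - 2\right) = 1 \left(- 15 \left(6 + \left(-3 + 1\right)\right)\right) = 1 \left(- 15 \left(6 - 2\right)\right) = 1 \left(\left(-15\right) 4\right) = 1 \left(-60\right) = -60$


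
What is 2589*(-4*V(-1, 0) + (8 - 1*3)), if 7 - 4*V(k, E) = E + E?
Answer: -5178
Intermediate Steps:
V(k, E) = 7/4 - E/2 (V(k, E) = 7/4 - (E + E)/4 = 7/4 - E/2)
2589*(-4*V(-1, 0) + (8 - 1*3)) = 2589*(-4*(7/4 - ½*0) + (8 - 1*3)) = 2589*(-4*(7/4 + 0) + (8 - 3)) = 2589*(-4*7/4 + 5) = 2589*(-7 + 5) = 2589*(-2) = -5178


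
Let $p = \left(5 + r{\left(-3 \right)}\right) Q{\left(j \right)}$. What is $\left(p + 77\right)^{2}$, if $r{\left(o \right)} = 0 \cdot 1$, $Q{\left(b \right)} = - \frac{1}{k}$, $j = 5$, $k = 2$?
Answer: $\frac{22201}{4} \approx 5550.3$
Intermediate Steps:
$Q{\left(b \right)} = - \frac{1}{2}$
$r{\left(o \right)} = 0$
$p = - \frac{5}{2}$ ($p = \left(5 + 0\right) \left(- \frac{1}{2}\right) = 5 \left(- \frac{1}{2}\right) = - \frac{5}{2} \approx -2.5$)
$\left(p + 77\right)^{2} = \left(- \frac{5}{2} + 77\right)^{2} = \left(\frac{149}{2}\right)^{2} = \frac{22201}{4}$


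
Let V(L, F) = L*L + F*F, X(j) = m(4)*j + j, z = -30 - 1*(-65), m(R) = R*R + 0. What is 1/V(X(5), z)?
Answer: 1/8450 ≈ 0.00011834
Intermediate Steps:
m(R) = R² (m(R) = R² + 0 = R²)
z = 35 (z = -30 + 65 = 35)
X(j) = 17*j (X(j) = 4²*j + j = 16*j + j = 17*j)
V(L, F) = F² + L² (V(L, F) = L² + F² = F² + L²)
1/V(X(5), z) = 1/(35² + (17*5)²) = 1/(1225 + 85²) = 1/(1225 + 7225) = 1/8450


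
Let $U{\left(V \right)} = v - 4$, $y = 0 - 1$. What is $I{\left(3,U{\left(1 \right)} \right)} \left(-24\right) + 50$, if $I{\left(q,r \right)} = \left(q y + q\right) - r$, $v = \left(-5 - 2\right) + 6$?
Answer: $-70$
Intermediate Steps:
$y = -1$
$v = -1$ ($v = -7 + 6 = -1$)
$U{\left(V \right)} = -5$ ($U{\left(V \right)} = -1 - 4 = -5$)
$I{\left(q,r \right)} = - r$ ($I{\left(q,r \right)} = \left(q \left(-1\right) + q\right) - r = \left(- q + q\right) - r = 0 - r = - r$)
$I{\left(3,U{\left(1 \right)} \right)} \left(-24\right) + 50 = \left(-1\right) \left(-5\right) \left(-24\right) + 50 = 5 \left(-24\right) + 50 = -120 + 50 = -70$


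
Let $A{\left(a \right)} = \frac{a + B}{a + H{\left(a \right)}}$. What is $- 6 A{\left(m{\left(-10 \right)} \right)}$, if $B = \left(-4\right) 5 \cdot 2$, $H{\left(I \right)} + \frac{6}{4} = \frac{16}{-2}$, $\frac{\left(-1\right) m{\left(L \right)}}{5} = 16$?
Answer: $- \frac{1440}{179} \approx -8.0447$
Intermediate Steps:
$m{\left(L \right)} = -80$ ($m{\left(L \right)} = \left(-5\right) 16 = -80$)
$H{\left(I \right)} = - \frac{19}{2}$ ($H{\left(I \right)} = - \frac{3}{2} + \frac{16}{-2} = - \frac{3}{2} + 16 \left(- \frac{1}{2}\right) = - \frac{3}{2} - 8 = - \frac{19}{2}$)
$B = -40$ ($B = \left(-20\right) 2 = -40$)
$A{\left(a \right)} = \frac{-40 + a}{- \frac{19}{2} + a}$ ($A{\left(a \right)} = \frac{a - 40}{a - \frac{19}{2}} = \frac{-40 + a}{- \frac{19}{2} + a}$)
$- 6 A{\left(m{\left(-10 \right)} \right)} = - 6 \frac{2 \left(-40 - 80\right)}{-19 + 2 \left(-80\right)} = - 6 \cdot 2 \frac{1}{-19 - 160} \left(-120\right) = - 6 \cdot 2 \frac{1}{-179} \left(-120\right) = - 6 \cdot 2 \left(- \frac{1}{179}\right) \left(-120\right) = \left(-6\right) \frac{240}{179} = - \frac{1440}{179}$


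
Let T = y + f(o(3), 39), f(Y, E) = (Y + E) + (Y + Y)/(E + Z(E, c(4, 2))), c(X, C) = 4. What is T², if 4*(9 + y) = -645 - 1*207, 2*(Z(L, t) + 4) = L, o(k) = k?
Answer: 384473664/11881 ≈ 32360.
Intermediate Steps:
Z(L, t) = -4 + L/2
y = -222 (y = -9 + (-645 - 1*207)/4 = -9 + (-645 - 207)/4 = -9 + (¼)*(-852) = -9 - 213 = -222)
f(Y, E) = E + Y + 2*Y/(-4 + 3*E/2) (f(Y, E) = (Y + E) + (Y + Y)/(E + (-4 + E/2)) = (E + Y) + (2*Y)/(-4 + 3*E/2) = (E + Y) + 2*Y/(-4 + 3*E/2) = E + Y + 2*Y/(-4 + 3*E/2))
T = -19608/109 (T = -222 + (-8*39 - 4*3 + 3*39² + 3*39*3)/(-8 + 3*39) = -222 + (-312 - 12 + 3*1521 + 351)/(-8 + 117) = -222 + (-312 - 12 + 4563 + 351)/109 = -222 + (1/109)*4590 = -222 + 4590/109 = -19608/109 ≈ -179.89)
T² = (-19608/109)² = 384473664/11881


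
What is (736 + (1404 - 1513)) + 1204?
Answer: 1831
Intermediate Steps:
(736 + (1404 - 1513)) + 1204 = (736 - 109) + 1204 = 627 + 1204 = 1831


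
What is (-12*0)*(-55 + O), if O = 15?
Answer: 0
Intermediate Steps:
(-12*0)*(-55 + O) = (-12*0)*(-55 + 15) = 0*(-40) = 0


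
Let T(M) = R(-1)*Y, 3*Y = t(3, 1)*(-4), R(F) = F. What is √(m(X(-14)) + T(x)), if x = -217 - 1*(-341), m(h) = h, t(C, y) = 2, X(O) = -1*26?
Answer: I*√210/3 ≈ 4.8305*I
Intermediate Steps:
X(O) = -26
x = 124 (x = -217 + 341 = 124)
Y = -8/3 (Y = (2*(-4))/3 = (⅓)*(-8) = -8/3 ≈ -2.6667)
T(M) = 8/3 (T(M) = -1*(-8/3) = 8/3)
√(m(X(-14)) + T(x)) = √(-26 + 8/3) = √(-70/3) = I*√210/3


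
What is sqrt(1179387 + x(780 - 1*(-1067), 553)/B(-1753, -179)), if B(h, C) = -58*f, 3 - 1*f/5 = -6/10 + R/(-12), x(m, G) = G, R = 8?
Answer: sqrt(253917207330)/464 ≈ 1086.0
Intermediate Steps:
f = 64/3 (f = 15 - 5*(-6/10 + 8/(-12)) = 15 - 5*(-6*1/10 + 8*(-1/12)) = 15 - 5*(-3/5 - 2/3) = 15 - 5*(-19/15) = 15 + 19/3 = 64/3 ≈ 21.333)
B(h, C) = -3712/3 (B(h, C) = -58*64/3 = -3712/3)
sqrt(1179387 + x(780 - 1*(-1067), 553)/B(-1753, -179)) = sqrt(1179387 + 553/(-3712/3)) = sqrt(1179387 + 553*(-3/3712)) = sqrt(1179387 - 1659/3712) = sqrt(4377882885/3712) = sqrt(253917207330)/464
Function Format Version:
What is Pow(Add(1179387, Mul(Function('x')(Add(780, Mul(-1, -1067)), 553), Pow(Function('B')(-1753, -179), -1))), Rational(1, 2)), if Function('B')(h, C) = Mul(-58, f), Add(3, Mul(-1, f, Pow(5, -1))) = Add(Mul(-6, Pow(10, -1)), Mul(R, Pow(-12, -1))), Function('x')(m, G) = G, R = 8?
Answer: Mul(Rational(1, 464), Pow(253917207330, Rational(1, 2))) ≈ 1086.0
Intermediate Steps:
f = Rational(64, 3) (f = Add(15, Mul(-5, Add(Mul(-6, Pow(10, -1)), Mul(8, Pow(-12, -1))))) = Add(15, Mul(-5, Add(Mul(-6, Rational(1, 10)), Mul(8, Rational(-1, 12))))) = Add(15, Mul(-5, Add(Rational(-3, 5), Rational(-2, 3)))) = Add(15, Mul(-5, Rational(-19, 15))) = Add(15, Rational(19, 3)) = Rational(64, 3) ≈ 21.333)
Function('B')(h, C) = Rational(-3712, 3) (Function('B')(h, C) = Mul(-58, Rational(64, 3)) = Rational(-3712, 3))
Pow(Add(1179387, Mul(Function('x')(Add(780, Mul(-1, -1067)), 553), Pow(Function('B')(-1753, -179), -1))), Rational(1, 2)) = Pow(Add(1179387, Mul(553, Pow(Rational(-3712, 3), -1))), Rational(1, 2)) = Pow(Add(1179387, Mul(553, Rational(-3, 3712))), Rational(1, 2)) = Pow(Add(1179387, Rational(-1659, 3712)), Rational(1, 2)) = Pow(Rational(4377882885, 3712), Rational(1, 2)) = Mul(Rational(1, 464), Pow(253917207330, Rational(1, 2)))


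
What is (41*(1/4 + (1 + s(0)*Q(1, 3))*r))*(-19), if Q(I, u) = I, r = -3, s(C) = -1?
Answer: -779/4 ≈ -194.75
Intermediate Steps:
(41*(1/4 + (1 + s(0)*Q(1, 3))*r))*(-19) = (41*(1/4 + (1 - 1*1)*(-3)))*(-19) = (41*(1*(¼) + (1 - 1)*(-3)))*(-19) = (41*(¼ + 0*(-3)))*(-19) = (41*(¼ + 0))*(-19) = (41*(¼))*(-19) = (41/4)*(-19) = -779/4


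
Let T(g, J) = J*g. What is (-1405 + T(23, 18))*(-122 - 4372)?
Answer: 4453554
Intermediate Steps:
(-1405 + T(23, 18))*(-122 - 4372) = (-1405 + 18*23)*(-122 - 4372) = (-1405 + 414)*(-4494) = -991*(-4494) = 4453554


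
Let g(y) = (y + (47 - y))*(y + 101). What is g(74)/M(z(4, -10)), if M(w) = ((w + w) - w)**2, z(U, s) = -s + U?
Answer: 1175/28 ≈ 41.964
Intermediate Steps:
g(y) = 4747 + 47*y (g(y) = 47*(101 + y) = 4747 + 47*y)
z(U, s) = U - s
M(w) = w**2 (M(w) = (2*w - w)**2 = w**2)
g(74)/M(z(4, -10)) = (4747 + 47*74)/((4 - 1*(-10))**2) = (4747 + 3478)/((4 + 10)**2) = 8225/(14**2) = 8225/196 = 8225*(1/196) = 1175/28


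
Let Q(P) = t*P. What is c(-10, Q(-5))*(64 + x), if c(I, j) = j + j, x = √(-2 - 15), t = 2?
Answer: -1280 - 20*I*√17 ≈ -1280.0 - 82.462*I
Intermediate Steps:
x = I*√17 (x = √(-17) = I*√17 ≈ 4.1231*I)
Q(P) = 2*P
c(I, j) = 2*j
c(-10, Q(-5))*(64 + x) = (2*(2*(-5)))*(64 + I*√17) = (2*(-10))*(64 + I*√17) = -20*(64 + I*√17) = -1280 - 20*I*√17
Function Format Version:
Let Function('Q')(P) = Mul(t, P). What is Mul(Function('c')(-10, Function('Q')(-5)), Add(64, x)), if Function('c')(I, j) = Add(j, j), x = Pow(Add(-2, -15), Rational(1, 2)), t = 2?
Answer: Add(-1280, Mul(-20, I, Pow(17, Rational(1, 2)))) ≈ Add(-1280.0, Mul(-82.462, I))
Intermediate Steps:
x = Mul(I, Pow(17, Rational(1, 2))) (x = Pow(-17, Rational(1, 2)) = Mul(I, Pow(17, Rational(1, 2))) ≈ Mul(4.1231, I))
Function('Q')(P) = Mul(2, P)
Function('c')(I, j) = Mul(2, j)
Mul(Function('c')(-10, Function('Q')(-5)), Add(64, x)) = Mul(Mul(2, Mul(2, -5)), Add(64, Mul(I, Pow(17, Rational(1, 2))))) = Mul(Mul(2, -10), Add(64, Mul(I, Pow(17, Rational(1, 2))))) = Mul(-20, Add(64, Mul(I, Pow(17, Rational(1, 2))))) = Add(-1280, Mul(-20, I, Pow(17, Rational(1, 2))))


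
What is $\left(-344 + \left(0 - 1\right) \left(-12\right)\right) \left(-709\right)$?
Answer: $235388$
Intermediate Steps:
$\left(-344 + \left(0 - 1\right) \left(-12\right)\right) \left(-709\right) = \left(-344 - -12\right) \left(-709\right) = \left(-344 + 12\right) \left(-709\right) = \left(-332\right) \left(-709\right) = 235388$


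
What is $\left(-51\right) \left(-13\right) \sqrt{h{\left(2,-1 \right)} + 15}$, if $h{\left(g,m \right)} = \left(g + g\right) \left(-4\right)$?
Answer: $663 i \approx 663.0 i$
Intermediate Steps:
$h{\left(g,m \right)} = - 8 g$ ($h{\left(g,m \right)} = 2 g \left(-4\right) = - 8 g$)
$\left(-51\right) \left(-13\right) \sqrt{h{\left(2,-1 \right)} + 15} = \left(-51\right) \left(-13\right) \sqrt{\left(-8\right) 2 + 15} = 663 \sqrt{-16 + 15} = 663 \sqrt{-1} = 663 i$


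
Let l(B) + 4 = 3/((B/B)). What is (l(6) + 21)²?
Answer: 400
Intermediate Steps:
l(B) = -1 (l(B) = -4 + 3/((B/B)) = -4 + 3/1 = -4 + 3*1 = -4 + 3 = -1)
(l(6) + 21)² = (-1 + 21)² = 20² = 400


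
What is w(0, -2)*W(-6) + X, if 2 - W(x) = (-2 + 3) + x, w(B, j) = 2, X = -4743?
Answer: -4729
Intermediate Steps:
W(x) = 1 - x (W(x) = 2 - ((-2 + 3) + x) = 2 - (1 + x) = 2 + (-1 - x) = 1 - x)
w(0, -2)*W(-6) + X = 2*(1 - 1*(-6)) - 4743 = 2*(1 + 6) - 4743 = 2*7 - 4743 = 14 - 4743 = -4729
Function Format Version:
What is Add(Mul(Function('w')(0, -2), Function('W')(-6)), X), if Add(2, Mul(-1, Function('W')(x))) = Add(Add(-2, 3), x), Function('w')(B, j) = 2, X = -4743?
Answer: -4729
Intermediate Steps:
Function('W')(x) = Add(1, Mul(-1, x)) (Function('W')(x) = Add(2, Mul(-1, Add(Add(-2, 3), x))) = Add(2, Mul(-1, Add(1, x))) = Add(2, Add(-1, Mul(-1, x))) = Add(1, Mul(-1, x)))
Add(Mul(Function('w')(0, -2), Function('W')(-6)), X) = Add(Mul(2, Add(1, Mul(-1, -6))), -4743) = Add(Mul(2, Add(1, 6)), -4743) = Add(Mul(2, 7), -4743) = Add(14, -4743) = -4729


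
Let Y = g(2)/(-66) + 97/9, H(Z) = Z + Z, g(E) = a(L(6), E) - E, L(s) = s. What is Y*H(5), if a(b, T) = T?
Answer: 970/9 ≈ 107.78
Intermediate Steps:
g(E) = 0 (g(E) = E - E = 0)
H(Z) = 2*Z
Y = 97/9 (Y = 0/(-66) + 97/9 = 0*(-1/66) + 97*(1/9) = 0 + 97/9 = 97/9 ≈ 10.778)
Y*H(5) = 97*(2*5)/9 = (97/9)*10 = 970/9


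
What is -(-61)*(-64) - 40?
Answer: -3944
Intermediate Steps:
-(-61)*(-64) - 40 = -61*64 - 40 = -3904 - 40 = -3944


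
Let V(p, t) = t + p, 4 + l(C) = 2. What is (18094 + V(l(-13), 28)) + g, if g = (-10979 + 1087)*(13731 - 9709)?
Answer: -39767504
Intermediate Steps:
l(C) = -2 (l(C) = -4 + 2 = -2)
V(p, t) = p + t
g = -39785624 (g = -9892*4022 = -39785624)
(18094 + V(l(-13), 28)) + g = (18094 + (-2 + 28)) - 39785624 = (18094 + 26) - 39785624 = 18120 - 39785624 = -39767504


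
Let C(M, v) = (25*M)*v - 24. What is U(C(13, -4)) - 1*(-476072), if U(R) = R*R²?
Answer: -2320464152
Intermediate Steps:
C(M, v) = -24 + 25*M*v (C(M, v) = 25*M*v - 24 = -24 + 25*M*v)
U(R) = R³
U(C(13, -4)) - 1*(-476072) = (-24 + 25*13*(-4))³ - 1*(-476072) = (-24 - 1300)³ + 476072 = (-1324)³ + 476072 = -2320940224 + 476072 = -2320464152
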